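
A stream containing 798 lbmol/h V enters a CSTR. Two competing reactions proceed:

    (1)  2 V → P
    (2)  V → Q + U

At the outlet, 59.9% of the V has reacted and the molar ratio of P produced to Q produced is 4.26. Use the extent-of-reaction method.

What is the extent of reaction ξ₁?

Conversion of V: V consumed = 0.599 × 798 = 478 lbmol/h = 2ξ₁ + 1ξ₂.
Selectivity: 1ξ₁ / (1ξ₂) = 4.26 → ξ₁ = 4.26 ξ₂.
Substitute: (2·4.26 + 1) ξ₂ = 478 → ξ₂ = 50.21 lbmol/h, ξ₁ = 213.9 lbmol/h.
Outlet amounts (n = n₀ + Σ ν·ξ):
  V: 798 − 2(213.9) − 1(50.21) = 320
  P: 0 + 1(213.9) = 213.9
  Q: 0 + 1(50.21) = 50.21
  U: 0 + 1(50.21) = 50.21

ξ₁ = 214 lbmol/h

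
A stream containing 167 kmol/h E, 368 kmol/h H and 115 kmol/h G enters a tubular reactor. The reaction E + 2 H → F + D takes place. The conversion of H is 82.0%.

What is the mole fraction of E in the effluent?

H reacted = 0.82 × 368 = 301.8 kmol/h; ν_H = −2, so ξ = 301.8/2 = 150.9 kmol/h.
Outlet amounts (n = n₀ + ν ξ):
  E: 167 − 1(150.9) = 16.12
  H: 368 − 2(150.9) = 66.24
  F: 0 + 1(150.9) = 150.9
  D: 0 + 1(150.9) = 150.9
  G: 115 (inert)
Total out = 499.1 kmol/h; y_E = 16.12 / 499.1 = 0.0323.

0.0323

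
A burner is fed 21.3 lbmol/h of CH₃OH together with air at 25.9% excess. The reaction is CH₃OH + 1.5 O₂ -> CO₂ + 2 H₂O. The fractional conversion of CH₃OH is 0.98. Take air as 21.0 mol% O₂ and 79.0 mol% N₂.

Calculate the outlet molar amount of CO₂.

Stoichiometric O₂ = 1.5 × 21.3 = 31.95 lbmol/h; O₂ fed = 31.95 × 1.259 = 40.23 lbmol/h.
N₂ fed = 40.23 × 79/21 = 151.3 lbmol/h.
Fuel reacted = 0.98 × 21.3 → ξ = 20.87 lbmol/h.
Outlet (n = n₀ + ν ξ):
  CH₃OH: 21.3 − 1(20.87) = 0.426
  O₂: 40.23 − 1.5(20.87) = 8.914
  N₂: 151.3 (inert)
  CO₂: 0 + 1(20.87) = 20.87
  H₂O: 0 + 2(20.87) = 41.75

20.9 lbmol/h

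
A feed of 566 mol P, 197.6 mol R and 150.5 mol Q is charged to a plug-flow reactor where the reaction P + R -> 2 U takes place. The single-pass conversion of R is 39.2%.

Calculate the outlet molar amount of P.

R reacted = 0.392 × 197.6 = 77.46 mol; ν_R = −1, so ξ = 77.46/1 = 77.46 mol.
Outlet amounts (n = n₀ + ν ξ):
  P: 566 − 1(77.46) = 488.5
  R: 197.6 − 1(77.46) = 120.1
  U: 0 + 2(77.46) = 154.9
  Q: 150.5 (inert)

489 mol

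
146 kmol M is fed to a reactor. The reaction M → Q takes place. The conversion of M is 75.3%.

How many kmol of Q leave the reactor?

110 kmol

M reacted = 0.753 × 146 = 109.9 kmol; ν_M = −1, so ξ = 109.9/1 = 109.9 kmol.
Outlet amounts (n = n₀ + ν ξ):
  M: 146 − 1(109.9) = 36.06
  Q: 0 + 1(109.9) = 109.9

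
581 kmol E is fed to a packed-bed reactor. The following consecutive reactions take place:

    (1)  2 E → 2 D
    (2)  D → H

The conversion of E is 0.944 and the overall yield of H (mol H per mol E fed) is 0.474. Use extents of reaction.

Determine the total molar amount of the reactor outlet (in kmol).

Conversion of E: E consumed = 2ξ₁ = 0.944 × 581 → ξ₁ = 274.2 kmol.
Yield of H: 1ξ₂ / 581 = 0.474 → ξ₂ = 275.4 kmol.
Outlet amounts (n = n₀ + Σ ν·ξ):
  E: 581 − 2(274.2) = 32.54
  D: 0 + 2(274.2) − 1(275.4) = 273.1
  H: 0 + 1(275.4) = 275.4
Total out = 32.54 + 273.1 + 275.4 = 581 kmol.

581 kmol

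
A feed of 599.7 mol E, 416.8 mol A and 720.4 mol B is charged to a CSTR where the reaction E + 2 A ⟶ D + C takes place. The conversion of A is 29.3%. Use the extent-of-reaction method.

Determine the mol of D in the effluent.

A reacted = 0.293 × 416.8 = 122.1 mol; ν_A = −2, so ξ = 122.1/2 = 61.06 mol.
Outlet amounts (n = n₀ + ν ξ):
  E: 599.7 − 1(61.06) = 538.6
  A: 416.8 − 2(61.06) = 294.7
  D: 0 + 1(61.06) = 61.06
  C: 0 + 1(61.06) = 61.06
  B: 720.4 (inert)

61.1 mol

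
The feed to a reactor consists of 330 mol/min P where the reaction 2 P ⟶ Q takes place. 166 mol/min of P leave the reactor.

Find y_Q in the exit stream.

0.331

For P: n = n₀ − 2ξ → 166 = 330 − 2ξ, giving ξ = 82 mol/min.
Outlet amounts (n = n₀ + ν ξ):
  P: 330 − 2(82) = 166
  Q: 0 + 1(82) = 82
Total out = 248 mol/min; y_Q = 82 / 248 = 0.3306.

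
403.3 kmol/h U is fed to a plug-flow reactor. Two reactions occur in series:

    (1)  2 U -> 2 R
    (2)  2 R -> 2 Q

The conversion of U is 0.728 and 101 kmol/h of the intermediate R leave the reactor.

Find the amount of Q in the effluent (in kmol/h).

193 kmol/h

Conversion of U: U consumed = 2ξ₁ = 0.728 × 403.3 → ξ₁ = 146.8 kmol/h.
R balance: n_R = 0 + 2ξ₁ − 2ξ₂ = 101 → ξ₂ = (2·146.8 − 101)/2 = 96.3 kmol/h.
Outlet amounts (n = n₀ + Σ ν·ξ):
  U: 403.3 − 2(146.8) = 109.7
  R: 0 + 2(146.8) − 2(96.3) = 101
  Q: 0 + 2(96.3) = 192.6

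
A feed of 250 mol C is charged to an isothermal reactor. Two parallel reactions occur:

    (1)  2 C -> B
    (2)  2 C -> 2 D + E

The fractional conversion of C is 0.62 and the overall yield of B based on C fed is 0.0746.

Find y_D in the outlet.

0.406

Yield of B: 1ξ₁ / 250 = 0.0746 → ξ₁ = 18.65 mol.
Conversion of C: 2ξ₁ + 2ξ₂ = 0.62 × 250 = 155 → ξ₂ = 58.85 mol.
Outlet amounts (n = n₀ + Σ ν·ξ):
  C: 250 − 2(18.65) − 2(58.85) = 95
  B: 0 + 1(18.65) = 18.65
  D: 0 + 2(58.85) = 117.7
  E: 0 + 1(58.85) = 58.85
Total out = 290.2 mol; y_D = 117.7 / 290.2 = 0.4056.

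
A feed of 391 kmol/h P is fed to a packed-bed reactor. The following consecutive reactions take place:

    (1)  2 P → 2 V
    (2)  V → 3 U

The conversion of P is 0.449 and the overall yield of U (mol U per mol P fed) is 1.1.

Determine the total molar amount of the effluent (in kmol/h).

Conversion of P: P consumed = 2ξ₁ = 0.449 × 391 → ξ₁ = 87.78 kmol/h.
Yield of U: 3ξ₂ / 391 = 1.1 → ξ₂ = 143.4 kmol/h.
Outlet amounts (n = n₀ + Σ ν·ξ):
  P: 391 − 2(87.78) = 215.4
  V: 0 + 2(87.78) − 1(143.4) = 32.19
  U: 0 + 3(143.4) = 430.1
Total out = 215.4 + 32.19 + 430.1 = 677.7 kmol/h.

678 kmol/h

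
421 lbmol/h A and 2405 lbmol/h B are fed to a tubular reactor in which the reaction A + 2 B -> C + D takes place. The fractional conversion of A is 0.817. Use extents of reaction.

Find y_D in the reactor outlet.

A reacted = 0.817 × 421 = 344 lbmol/h; ν_A = −1, so ξ = 344/1 = 344 lbmol/h.
Outlet amounts (n = n₀ + ν ξ):
  A: 421 − 1(344) = 77.04
  B: 2405 − 2(344) = 1717
  C: 0 + 1(344) = 344
  D: 0 + 1(344) = 344
Total out = 2482 lbmol/h; y_D = 344 / 2482 = 0.1386.

0.139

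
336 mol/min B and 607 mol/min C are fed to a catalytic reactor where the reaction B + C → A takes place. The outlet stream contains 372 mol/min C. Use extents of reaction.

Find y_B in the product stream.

For C: n = n₀ − 1ξ → 372 = 607 − 1ξ, giving ξ = 235 mol/min.
Outlet amounts (n = n₀ + ν ξ):
  B: 336 − 1(235) = 101
  C: 607 − 1(235) = 372
  A: 0 + 1(235) = 235
Total out = 708 mol/min; y_B = 101 / 708 = 0.1427.

0.143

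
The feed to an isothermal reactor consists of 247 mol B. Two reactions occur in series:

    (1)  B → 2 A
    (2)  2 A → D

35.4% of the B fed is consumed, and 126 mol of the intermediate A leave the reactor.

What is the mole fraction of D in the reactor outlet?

Conversion of B: B consumed = 1ξ₁ = 0.354 × 247 → ξ₁ = 87.44 mol.
A balance: n_A = 0 + 2ξ₁ − 2ξ₂ = 126 → ξ₂ = (2·87.44 − 126)/2 = 24.44 mol.
Outlet amounts (n = n₀ + Σ ν·ξ):
  B: 247 − 1(87.44) = 159.6
  A: 0 + 2(87.44) − 2(24.44) = 126
  D: 0 + 1(24.44) = 24.44
Total out = 310 mol; y_D = 24.44 / 310 = 0.07883.

0.0788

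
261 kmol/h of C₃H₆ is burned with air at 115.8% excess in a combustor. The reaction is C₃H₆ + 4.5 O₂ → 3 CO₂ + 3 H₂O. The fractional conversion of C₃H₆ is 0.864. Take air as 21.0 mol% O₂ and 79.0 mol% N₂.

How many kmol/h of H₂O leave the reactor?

Stoichiometric O₂ = 4.5 × 261 = 1174 kmol/h; O₂ fed = 1174 × 2.158 = 2535 kmol/h.
N₂ fed = 2535 × 79/21 = 9535 kmol/h.
Fuel reacted = 0.864 × 261 → ξ = 225.5 kmol/h.
Outlet (n = n₀ + ν ξ):
  C₃H₆: 261 − 1(225.5) = 35.5
  O₂: 2535 − 4.5(225.5) = 1520
  N₂: 9535 (inert)
  CO₂: 0 + 3(225.5) = 676.5
  H₂O: 0 + 3(225.5) = 676.5

677 kmol/h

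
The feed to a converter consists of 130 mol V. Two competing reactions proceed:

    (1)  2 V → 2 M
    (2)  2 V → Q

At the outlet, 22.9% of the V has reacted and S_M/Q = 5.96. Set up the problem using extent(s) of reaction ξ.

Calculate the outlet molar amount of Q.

3.74 mol

Conversion of V: V consumed = 0.229 × 130 = 29.77 mol = 2ξ₁ + 2ξ₂.
Selectivity: 2ξ₁ / (1ξ₂) = 5.96 → ξ₁ = 2.98 ξ₂.
Substitute: (2·2.98 + 2) ξ₂ = 29.77 → ξ₂ = 3.74 mol, ξ₁ = 11.15 mol.
Outlet amounts (n = n₀ + Σ ν·ξ):
  V: 130 − 2(11.15) − 2(3.74) = 100.2
  M: 0 + 2(11.15) = 22.29
  Q: 0 + 1(3.74) = 3.74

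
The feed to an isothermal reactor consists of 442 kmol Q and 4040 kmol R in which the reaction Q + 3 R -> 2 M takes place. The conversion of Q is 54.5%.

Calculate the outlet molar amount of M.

482 kmol

Q reacted = 0.545 × 442 = 240.9 kmol; ν_Q = −1, so ξ = 240.9/1 = 240.9 kmol.
Outlet amounts (n = n₀ + ν ξ):
  Q: 442 − 1(240.9) = 201.1
  R: 4040 − 3(240.9) = 3317
  M: 0 + 2(240.9) = 481.8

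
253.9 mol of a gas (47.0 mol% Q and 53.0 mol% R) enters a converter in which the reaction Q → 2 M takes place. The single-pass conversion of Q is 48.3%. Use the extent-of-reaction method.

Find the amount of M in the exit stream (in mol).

Q reacted = 0.483 × 119.3 = 57.64 mol; ν_Q = −1, so ξ = 57.64/1 = 57.64 mol.
Outlet amounts (n = n₀ + ν ξ):
  Q: 119.3 − 1(57.64) = 61.7
  M: 0 + 2(57.64) = 115.3
  R: 134.6 (inert)

115 mol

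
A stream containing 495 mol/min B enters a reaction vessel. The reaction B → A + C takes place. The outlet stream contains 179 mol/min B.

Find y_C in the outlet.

0.39

For B: n = n₀ − 1ξ → 179 = 495 − 1ξ, giving ξ = 316 mol/min.
Outlet amounts (n = n₀ + ν ξ):
  B: 495 − 1(316) = 179
  A: 0 + 1(316) = 316
  C: 0 + 1(316) = 316
Total out = 811 mol/min; y_C = 316 / 811 = 0.3896.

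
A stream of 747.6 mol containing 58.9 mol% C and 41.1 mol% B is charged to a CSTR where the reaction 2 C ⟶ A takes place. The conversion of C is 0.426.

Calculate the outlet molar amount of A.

C reacted = 0.426 × 440.3 = 187.6 mol; ν_C = −2, so ξ = 187.6/2 = 93.79 mol.
Outlet amounts (n = n₀ + ν ξ):
  C: 440.3 − 2(93.79) = 252.8
  A: 0 + 1(93.79) = 93.79
  B: 307.3 (inert)

93.8 mol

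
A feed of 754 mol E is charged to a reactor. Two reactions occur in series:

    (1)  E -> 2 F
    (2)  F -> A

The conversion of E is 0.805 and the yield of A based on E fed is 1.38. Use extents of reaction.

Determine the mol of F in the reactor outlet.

Conversion of E: E consumed = 1ξ₁ = 0.805 × 754 → ξ₁ = 607 mol.
Yield of A: 1ξ₂ / 754 = 1.38 → ξ₂ = 1041 mol.
Outlet amounts (n = n₀ + Σ ν·ξ):
  E: 754 − 1(607) = 147
  F: 0 + 2(607) − 1(1041) = 173.4
  A: 0 + 1(1041) = 1041

173 mol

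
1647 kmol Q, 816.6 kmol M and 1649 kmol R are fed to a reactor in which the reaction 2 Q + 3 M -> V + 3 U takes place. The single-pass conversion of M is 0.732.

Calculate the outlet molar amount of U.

M reacted = 0.732 × 816.6 = 597.8 kmol; ν_M = −3, so ξ = 597.8/3 = 199.3 kmol.
Outlet amounts (n = n₀ + ν ξ):
  Q: 1647 − 2(199.3) = 1248
  M: 816.6 − 3(199.3) = 218.8
  V: 0 + 1(199.3) = 199.3
  U: 0 + 3(199.3) = 597.8
  R: 1649 (inert)

598 kmol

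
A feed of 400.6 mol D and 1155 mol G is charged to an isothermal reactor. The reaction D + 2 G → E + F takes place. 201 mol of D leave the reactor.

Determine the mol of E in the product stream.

For D: n = n₀ − 1ξ → 201 = 400.6 − 1ξ, giving ξ = 199.6 mol.
Outlet amounts (n = n₀ + ν ξ):
  D: 400.6 − 1(199.6) = 201
  G: 1155 − 2(199.6) = 755.8
  E: 0 + 1(199.6) = 199.6
  F: 0 + 1(199.6) = 199.6

200 mol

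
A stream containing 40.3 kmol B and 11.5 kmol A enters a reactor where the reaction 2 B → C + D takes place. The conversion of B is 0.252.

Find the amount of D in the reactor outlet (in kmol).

B reacted = 0.252 × 40.3 = 10.16 kmol; ν_B = −2, so ξ = 10.16/2 = 5.078 kmol.
Outlet amounts (n = n₀ + ν ξ):
  B: 40.3 − 2(5.078) = 30.14
  C: 0 + 1(5.078) = 5.078
  D: 0 + 1(5.078) = 5.078
  A: 11.5 (inert)

5.08 kmol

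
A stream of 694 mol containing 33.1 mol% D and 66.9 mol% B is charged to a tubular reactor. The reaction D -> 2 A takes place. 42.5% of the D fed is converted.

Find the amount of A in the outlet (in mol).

195 mol

D reacted = 0.425 × 229.7 = 97.63 mol; ν_D = −1, so ξ = 97.63/1 = 97.63 mol.
Outlet amounts (n = n₀ + ν ξ):
  D: 229.7 − 1(97.63) = 132.1
  A: 0 + 2(97.63) = 195.3
  B: 464.3 (inert)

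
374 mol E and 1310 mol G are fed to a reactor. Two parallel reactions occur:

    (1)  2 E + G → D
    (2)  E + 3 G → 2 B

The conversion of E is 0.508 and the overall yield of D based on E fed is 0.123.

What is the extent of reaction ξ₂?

ξ₂ = 98 mol

Yield of D: 1ξ₁ / 374 = 0.123 → ξ₁ = 46 mol.
Conversion of E: 2ξ₁ + 1ξ₂ = 0.508 × 374 = 190 → ξ₂ = 97.99 mol.
Outlet amounts (n = n₀ + Σ ν·ξ):
  E: 374 − 2(46) − 1(97.99) = 184
  G: 1310 − 1(46) − 3(97.99) = 970
  D: 0 + 1(46) = 46
  B: 0 + 2(97.99) = 196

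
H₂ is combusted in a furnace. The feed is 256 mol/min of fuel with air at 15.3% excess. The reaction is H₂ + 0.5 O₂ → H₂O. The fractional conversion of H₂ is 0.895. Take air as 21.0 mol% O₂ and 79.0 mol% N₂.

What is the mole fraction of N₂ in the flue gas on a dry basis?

0.903

Stoichiometric O₂ = 0.5 × 256 = 128 mol/min; O₂ fed = 128 × 1.153 = 147.6 mol/min.
N₂ fed = 147.6 × 79/21 = 555.2 mol/min.
Fuel reacted = 0.895 × 256 → ξ = 229.1 mol/min.
Outlet (n = n₀ + ν ξ):
  H₂: 256 − 1(229.1) = 26.88
  O₂: 147.6 − 0.5(229.1) = 33.02
  N₂: 555.2 (inert)
  H₂O: 0 + 1(229.1) = 229.1
Dry total = 615.1 mol/min; y_N₂ (dry) = 555.2 / 615.1 = 0.9026.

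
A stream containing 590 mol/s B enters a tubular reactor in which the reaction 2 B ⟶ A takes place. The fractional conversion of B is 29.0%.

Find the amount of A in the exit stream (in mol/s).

85.5 mol/s

B reacted = 0.29 × 590 = 171.1 mol/s; ν_B = −2, so ξ = 171.1/2 = 85.55 mol/s.
Outlet amounts (n = n₀ + ν ξ):
  B: 590 − 2(85.55) = 418.9
  A: 0 + 1(85.55) = 85.55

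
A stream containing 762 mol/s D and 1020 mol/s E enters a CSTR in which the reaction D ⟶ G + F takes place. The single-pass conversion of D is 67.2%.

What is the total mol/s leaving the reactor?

D reacted = 0.672 × 762 = 512.1 mol/s; ν_D = −1, so ξ = 512.1/1 = 512.1 mol/s.
Outlet amounts (n = n₀ + ν ξ):
  D: 762 − 1(512.1) = 249.9
  G: 0 + 1(512.1) = 512.1
  F: 0 + 1(512.1) = 512.1
  E: 1020 (inert)
Total out = 249.9 + 512.1 + 512.1 + 1020 = 2294 mol/s.

2290 mol/s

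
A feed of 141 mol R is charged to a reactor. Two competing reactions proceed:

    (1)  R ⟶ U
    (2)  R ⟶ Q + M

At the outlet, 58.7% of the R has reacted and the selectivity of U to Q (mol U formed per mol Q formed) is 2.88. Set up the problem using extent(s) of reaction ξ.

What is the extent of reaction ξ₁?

ξ₁ = 61.4 mol

Conversion of R: R consumed = 0.587 × 141 = 82.77 mol = 1ξ₁ + 1ξ₂.
Selectivity: 1ξ₁ / (1ξ₂) = 2.88 → ξ₁ = 2.88 ξ₂.
Substitute: (1·2.88 + 1) ξ₂ = 82.77 → ξ₂ = 21.33 mol, ξ₁ = 61.44 mol.
Outlet amounts (n = n₀ + Σ ν·ξ):
  R: 141 − 1(61.44) − 1(21.33) = 58.23
  U: 0 + 1(61.44) = 61.44
  Q: 0 + 1(21.33) = 21.33
  M: 0 + 1(21.33) = 21.33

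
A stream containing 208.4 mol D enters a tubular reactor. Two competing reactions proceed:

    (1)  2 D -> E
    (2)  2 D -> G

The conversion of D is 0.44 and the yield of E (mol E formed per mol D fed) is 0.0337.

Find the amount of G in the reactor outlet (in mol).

38.8 mol

Yield of E: 1ξ₁ / 208.4 = 0.0337 → ξ₁ = 7.023 mol.
Conversion of D: 2ξ₁ + 2ξ₂ = 0.44 × 208.4 = 91.7 → ξ₂ = 38.82 mol.
Outlet amounts (n = n₀ + Σ ν·ξ):
  D: 208.4 − 2(7.023) − 2(38.82) = 116.7
  E: 0 + 1(7.023) = 7.023
  G: 0 + 1(38.82) = 38.82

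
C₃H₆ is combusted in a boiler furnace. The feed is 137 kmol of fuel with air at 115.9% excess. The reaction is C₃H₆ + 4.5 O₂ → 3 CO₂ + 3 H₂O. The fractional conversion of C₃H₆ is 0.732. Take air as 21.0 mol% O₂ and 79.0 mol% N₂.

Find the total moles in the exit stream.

6530 kmol

Stoichiometric O₂ = 4.5 × 137 = 616.5 kmol; O₂ fed = 616.5 × 2.159 = 1331 kmol.
N₂ fed = 1331 × 79/21 = 5007 kmol.
Fuel reacted = 0.732 × 137 → ξ = 100.3 kmol.
Outlet (n = n₀ + ν ξ):
  C₃H₆: 137 − 1(100.3) = 36.72
  O₂: 1331 − 4.5(100.3) = 879.7
  N₂: 5007 (inert)
  CO₂: 0 + 3(100.3) = 300.9
  H₂O: 0 + 3(100.3) = 300.9
Total out = 36.72 + 879.7 + 5007 + 300.9 + 300.9 = 6525 kmol.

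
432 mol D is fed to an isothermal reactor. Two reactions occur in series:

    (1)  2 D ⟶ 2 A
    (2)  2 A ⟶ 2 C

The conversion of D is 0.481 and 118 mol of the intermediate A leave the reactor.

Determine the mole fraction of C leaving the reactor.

Conversion of D: D consumed = 2ξ₁ = 0.481 × 432 → ξ₁ = 103.9 mol.
A balance: n_A = 0 + 2ξ₁ − 2ξ₂ = 118 → ξ₂ = (2·103.9 − 118)/2 = 44.9 mol.
Outlet amounts (n = n₀ + Σ ν·ξ):
  D: 432 − 2(103.9) = 224.2
  A: 0 + 2(103.9) − 2(44.9) = 118
  C: 0 + 2(44.9) = 89.79
Total out = 432 mol; y_C = 89.79 / 432 = 0.2079.

0.208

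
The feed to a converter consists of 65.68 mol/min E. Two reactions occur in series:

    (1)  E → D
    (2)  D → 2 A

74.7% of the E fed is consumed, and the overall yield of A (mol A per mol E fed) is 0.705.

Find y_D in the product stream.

Conversion of E: E consumed = 1ξ₁ = 0.747 × 65.68 → ξ₁ = 49.06 mol/min.
Yield of A: 2ξ₂ / 65.68 = 0.705 → ξ₂ = 23.15 mol/min.
Outlet amounts (n = n₀ + Σ ν·ξ):
  E: 65.68 − 1(49.06) = 16.62
  D: 0 + 1(49.06) − 1(23.15) = 25.91
  A: 0 + 2(23.15) = 46.3
Total out = 88.83 mol/min; y_D = 25.91 / 88.83 = 0.2917.

0.292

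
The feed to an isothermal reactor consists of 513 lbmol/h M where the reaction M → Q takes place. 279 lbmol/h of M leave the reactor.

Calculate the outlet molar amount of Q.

234 lbmol/h

For M: n = n₀ − 1ξ → 279 = 513 − 1ξ, giving ξ = 234 lbmol/h.
Outlet amounts (n = n₀ + ν ξ):
  M: 513 − 1(234) = 279
  Q: 0 + 1(234) = 234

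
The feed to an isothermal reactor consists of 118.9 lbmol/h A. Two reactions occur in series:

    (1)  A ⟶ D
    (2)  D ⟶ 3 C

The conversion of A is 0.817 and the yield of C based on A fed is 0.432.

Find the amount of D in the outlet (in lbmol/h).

80 lbmol/h

Conversion of A: A consumed = 1ξ₁ = 0.817 × 118.9 → ξ₁ = 97.14 lbmol/h.
Yield of C: 3ξ₂ / 118.9 = 0.432 → ξ₂ = 17.12 lbmol/h.
Outlet amounts (n = n₀ + Σ ν·ξ):
  A: 118.9 − 1(97.14) = 21.76
  D: 0 + 1(97.14) − 1(17.12) = 80.02
  C: 0 + 3(17.12) = 51.36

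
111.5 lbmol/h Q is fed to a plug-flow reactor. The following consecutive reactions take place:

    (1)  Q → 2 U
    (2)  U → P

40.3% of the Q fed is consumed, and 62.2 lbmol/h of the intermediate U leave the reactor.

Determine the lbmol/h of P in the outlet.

Conversion of Q: Q consumed = 1ξ₁ = 0.403 × 111.5 → ξ₁ = 44.93 lbmol/h.
U balance: n_U = 0 + 2ξ₁ − 1ξ₂ = 62.2 → ξ₂ = (2·44.93 − 62.2)/1 = 27.67 lbmol/h.
Outlet amounts (n = n₀ + Σ ν·ξ):
  Q: 111.5 − 1(44.93) = 66.57
  U: 0 + 2(44.93) − 1(27.67) = 62.2
  P: 0 + 1(27.67) = 27.67

27.7 lbmol/h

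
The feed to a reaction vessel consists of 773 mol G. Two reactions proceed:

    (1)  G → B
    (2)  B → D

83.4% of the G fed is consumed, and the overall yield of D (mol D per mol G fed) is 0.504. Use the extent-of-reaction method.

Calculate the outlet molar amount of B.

Conversion of G: G consumed = 1ξ₁ = 0.834 × 773 → ξ₁ = 644.7 mol.
Yield of D: 1ξ₂ / 773 = 0.504 → ξ₂ = 389.6 mol.
Outlet amounts (n = n₀ + Σ ν·ξ):
  G: 773 − 1(644.7) = 128.3
  B: 0 + 1(644.7) − 1(389.6) = 255.1
  D: 0 + 1(389.6) = 389.6

255 mol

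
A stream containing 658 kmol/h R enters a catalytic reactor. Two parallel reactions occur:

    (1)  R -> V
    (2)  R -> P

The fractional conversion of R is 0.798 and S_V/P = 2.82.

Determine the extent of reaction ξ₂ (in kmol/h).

Conversion of R: R consumed = 0.798 × 658 = 525.1 kmol/h = 1ξ₁ + 1ξ₂.
Selectivity: 1ξ₁ / (1ξ₂) = 2.82 → ξ₁ = 2.82 ξ₂.
Substitute: (1·2.82 + 1) ξ₂ = 525.1 → ξ₂ = 137.5 kmol/h, ξ₁ = 387.6 kmol/h.
Outlet amounts (n = n₀ + Σ ν·ξ):
  R: 658 − 1(387.6) − 1(137.5) = 132.9
  V: 0 + 1(387.6) = 387.6
  P: 0 + 1(137.5) = 137.5

ξ₂ = 137 kmol/h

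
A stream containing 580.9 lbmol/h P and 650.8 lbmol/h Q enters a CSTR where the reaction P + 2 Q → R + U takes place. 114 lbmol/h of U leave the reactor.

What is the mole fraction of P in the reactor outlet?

For U: n = n₀ + 1ξ → 114 = 0 + 1ξ, giving ξ = 114 lbmol/h.
Outlet amounts (n = n₀ + ν ξ):
  P: 580.9 − 1(114) = 466.9
  Q: 650.8 − 2(114) = 422.8
  R: 0 + 1(114) = 114
  U: 0 + 1(114) = 114
Total out = 1118 lbmol/h; y_P = 466.9 / 1118 = 0.4177.

0.418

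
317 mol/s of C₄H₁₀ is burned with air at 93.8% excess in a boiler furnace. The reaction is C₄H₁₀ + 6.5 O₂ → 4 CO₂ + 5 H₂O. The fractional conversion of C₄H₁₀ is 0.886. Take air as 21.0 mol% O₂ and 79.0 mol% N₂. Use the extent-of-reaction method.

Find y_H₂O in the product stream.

0.0711

Stoichiometric O₂ = 6.5 × 317 = 2060 mol/s; O₂ fed = 2060 × 1.938 = 3993 mol/s.
N₂ fed = 3993 × 79/21 = 15020 mol/s.
Fuel reacted = 0.886 × 317 → ξ = 280.9 mol/s.
Outlet (n = n₀ + ν ξ):
  C₄H₁₀: 317 − 1(280.9) = 36.14
  O₂: 3993 − 6.5(280.9) = 2168
  N₂: 15020 (inert)
  CO₂: 0 + 4(280.9) = 1123
  H₂O: 0 + 5(280.9) = 1404
Total out = 19750 mol/s; y_H₂O = 1404 / 19750 = 0.07109.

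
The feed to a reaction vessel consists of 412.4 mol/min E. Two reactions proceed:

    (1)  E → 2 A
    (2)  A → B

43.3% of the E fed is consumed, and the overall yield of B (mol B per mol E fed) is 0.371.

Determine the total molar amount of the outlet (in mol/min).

Conversion of E: E consumed = 1ξ₁ = 0.433 × 412.4 → ξ₁ = 178.6 mol/min.
Yield of B: 1ξ₂ / 412.4 = 0.371 → ξ₂ = 153 mol/min.
Outlet amounts (n = n₀ + Σ ν·ξ):
  E: 412.4 − 1(178.6) = 233.8
  A: 0 + 2(178.6) − 1(153) = 204.1
  B: 0 + 1(153) = 153
Total out = 233.8 + 204.1 + 153 = 591 mol/min.

591 mol/min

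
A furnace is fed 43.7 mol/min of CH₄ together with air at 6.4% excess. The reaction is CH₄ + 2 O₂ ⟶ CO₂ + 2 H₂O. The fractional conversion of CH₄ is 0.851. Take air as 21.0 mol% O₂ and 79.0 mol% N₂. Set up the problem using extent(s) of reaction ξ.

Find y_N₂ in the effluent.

Stoichiometric O₂ = 2 × 43.7 = 87.4 mol/min; O₂ fed = 87.4 × 1.064 = 92.99 mol/min.
N₂ fed = 92.99 × 79/21 = 349.8 mol/min.
Fuel reacted = 0.851 × 43.7 → ξ = 37.19 mol/min.
Outlet (n = n₀ + ν ξ):
  CH₄: 43.7 − 1(37.19) = 6.511
  O₂: 92.99 − 2(37.19) = 18.62
  N₂: 349.8 (inert)
  CO₂: 0 + 1(37.19) = 37.19
  H₂O: 0 + 2(37.19) = 74.38
Total out = 486.5 mol/min; y_N₂ = 349.8 / 486.5 = 0.719.

0.719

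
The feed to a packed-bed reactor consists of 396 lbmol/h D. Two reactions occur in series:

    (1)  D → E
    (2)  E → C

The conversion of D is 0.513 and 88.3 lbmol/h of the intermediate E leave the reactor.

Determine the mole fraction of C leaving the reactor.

0.29

Conversion of D: D consumed = 1ξ₁ = 0.513 × 396 → ξ₁ = 203.1 lbmol/h.
E balance: n_E = 0 + 1ξ₁ − 1ξ₂ = 88.3 → ξ₂ = (1·203.1 − 88.3)/1 = 114.8 lbmol/h.
Outlet amounts (n = n₀ + Σ ν·ξ):
  D: 396 − 1(203.1) = 192.9
  E: 0 + 1(203.1) − 1(114.8) = 88.3
  C: 0 + 1(114.8) = 114.8
Total out = 396 lbmol/h; y_C = 114.8 / 396 = 0.29.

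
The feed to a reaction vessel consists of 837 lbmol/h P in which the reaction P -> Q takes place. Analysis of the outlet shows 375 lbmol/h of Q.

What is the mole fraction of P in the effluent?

0.552

For Q: n = n₀ + 1ξ → 375 = 0 + 1ξ, giving ξ = 375 lbmol/h.
Outlet amounts (n = n₀ + ν ξ):
  P: 837 − 1(375) = 462
  Q: 0 + 1(375) = 375
Total out = 837 lbmol/h; y_P = 462 / 837 = 0.552.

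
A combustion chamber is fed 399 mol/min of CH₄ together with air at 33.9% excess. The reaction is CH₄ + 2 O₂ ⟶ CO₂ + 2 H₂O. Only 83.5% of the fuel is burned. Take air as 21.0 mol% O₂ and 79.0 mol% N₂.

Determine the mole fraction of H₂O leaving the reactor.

0.121

Stoichiometric O₂ = 2 × 399 = 798 mol/min; O₂ fed = 798 × 1.339 = 1069 mol/min.
N₂ fed = 1069 × 79/21 = 4020 mol/min.
Fuel reacted = 0.835 × 399 → ξ = 333.2 mol/min.
Outlet (n = n₀ + ν ξ):
  CH₄: 399 − 1(333.2) = 65.84
  O₂: 1069 − 2(333.2) = 402.2
  N₂: 4020 (inert)
  CO₂: 0 + 1(333.2) = 333.2
  H₂O: 0 + 2(333.2) = 666.3
Total out = 5487 mol/min; y_H₂O = 666.3 / 5487 = 0.1214.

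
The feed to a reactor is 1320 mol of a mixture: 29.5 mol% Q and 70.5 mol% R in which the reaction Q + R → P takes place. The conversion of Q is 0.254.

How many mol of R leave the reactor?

Q reacted = 0.254 × 389.4 = 98.91 mol; ν_Q = −1, so ξ = 98.91/1 = 98.91 mol.
Outlet amounts (n = n₀ + ν ξ):
  Q: 389.4 − 1(98.91) = 290.5
  R: 930.6 − 1(98.91) = 831.7
  P: 0 + 1(98.91) = 98.91

832 mol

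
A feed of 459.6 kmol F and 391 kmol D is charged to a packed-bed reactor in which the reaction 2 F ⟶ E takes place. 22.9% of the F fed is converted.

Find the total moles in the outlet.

798 kmol

F reacted = 0.229 × 459.6 = 105.2 kmol; ν_F = −2, so ξ = 105.2/2 = 52.62 kmol.
Outlet amounts (n = n₀ + ν ξ):
  F: 459.6 − 2(52.62) = 354.4
  E: 0 + 1(52.62) = 52.62
  D: 391 (inert)
Total out = 354.4 + 52.62 + 391 = 798 kmol.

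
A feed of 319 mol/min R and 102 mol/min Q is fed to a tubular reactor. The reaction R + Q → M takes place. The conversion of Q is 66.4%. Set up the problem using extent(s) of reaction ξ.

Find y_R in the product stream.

0.711

Q reacted = 0.664 × 102 = 67.73 mol/min; ν_Q = −1, so ξ = 67.73/1 = 67.73 mol/min.
Outlet amounts (n = n₀ + ν ξ):
  R: 319 − 1(67.73) = 251.3
  Q: 102 − 1(67.73) = 34.27
  M: 0 + 1(67.73) = 67.73
Total out = 353.3 mol/min; y_R = 251.3 / 353.3 = 0.7113.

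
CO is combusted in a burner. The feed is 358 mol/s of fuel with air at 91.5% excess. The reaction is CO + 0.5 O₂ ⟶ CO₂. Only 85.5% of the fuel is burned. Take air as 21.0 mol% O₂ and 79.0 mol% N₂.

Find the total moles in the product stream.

Stoichiometric O₂ = 0.5 × 358 = 179 mol/s; O₂ fed = 179 × 1.915 = 342.8 mol/s.
N₂ fed = 342.8 × 79/21 = 1290 mol/s.
Fuel reacted = 0.855 × 358 → ξ = 306.1 mol/s.
Outlet (n = n₀ + ν ξ):
  CO: 358 − 1(306.1) = 51.91
  O₂: 342.8 − 0.5(306.1) = 189.7
  N₂: 1290 (inert)
  CO₂: 0 + 1(306.1) = 306.1
Total out = 51.91 + 189.7 + 1290 + 306.1 = 1837 mol/s.

1840 mol/s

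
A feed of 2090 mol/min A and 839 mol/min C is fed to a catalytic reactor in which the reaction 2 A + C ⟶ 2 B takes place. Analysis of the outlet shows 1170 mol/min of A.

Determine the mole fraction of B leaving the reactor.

0.373

For A: n = n₀ − 2ξ → 1170 = 2090 − 2ξ, giving ξ = 460 mol/min.
Outlet amounts (n = n₀ + ν ξ):
  A: 2090 − 2(460) = 1170
  C: 839 − 1(460) = 379
  B: 0 + 2(460) = 920
Total out = 2469 mol/min; y_B = 920 / 2469 = 0.3726.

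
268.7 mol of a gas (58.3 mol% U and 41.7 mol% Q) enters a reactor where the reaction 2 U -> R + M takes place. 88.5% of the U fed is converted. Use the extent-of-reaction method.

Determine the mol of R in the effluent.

69.3 mol

U reacted = 0.885 × 156.7 = 138.6 mol; ν_U = −2, so ξ = 138.6/2 = 69.32 mol.
Outlet amounts (n = n₀ + ν ξ):
  U: 156.7 − 2(69.32) = 18.01
  R: 0 + 1(69.32) = 69.32
  M: 0 + 1(69.32) = 69.32
  Q: 112 (inert)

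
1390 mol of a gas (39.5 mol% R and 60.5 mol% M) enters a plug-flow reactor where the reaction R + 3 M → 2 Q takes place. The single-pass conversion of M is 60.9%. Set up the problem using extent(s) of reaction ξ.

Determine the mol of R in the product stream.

378 mol

M reacted = 0.609 × 841 = 512.1 mol; ν_M = −3, so ξ = 512.1/3 = 170.7 mol.
Outlet amounts (n = n₀ + ν ξ):
  R: 549 − 1(170.7) = 378.3
  M: 841 − 3(170.7) = 328.8
  Q: 0 + 2(170.7) = 341.4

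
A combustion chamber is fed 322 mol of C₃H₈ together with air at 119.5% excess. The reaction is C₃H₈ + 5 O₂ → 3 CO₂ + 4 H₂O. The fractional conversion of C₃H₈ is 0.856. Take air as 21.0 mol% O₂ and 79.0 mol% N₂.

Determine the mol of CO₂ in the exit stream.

Stoichiometric O₂ = 5 × 322 = 1610 mol; O₂ fed = 1610 × 2.195 = 3534 mol.
N₂ fed = 3534 × 79/21 = 13290 mol.
Fuel reacted = 0.856 × 322 → ξ = 275.6 mol.
Outlet (n = n₀ + ν ξ):
  C₃H₈: 322 − 1(275.6) = 46.37
  O₂: 3534 − 5(275.6) = 2156
  N₂: 13290 (inert)
  CO₂: 0 + 3(275.6) = 826.9
  H₂O: 0 + 4(275.6) = 1103

827 mol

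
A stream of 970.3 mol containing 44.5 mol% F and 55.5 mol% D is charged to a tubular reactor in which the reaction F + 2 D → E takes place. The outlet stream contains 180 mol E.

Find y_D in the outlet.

For E: n = n₀ + 1ξ → 180 = 0 + 1ξ, giving ξ = 180 mol.
Outlet amounts (n = n₀ + ν ξ):
  F: 431.8 − 1(180) = 251.8
  D: 538.5 − 2(180) = 178.5
  E: 0 + 1(180) = 180
Total out = 610.3 mol; y_D = 178.5 / 610.3 = 0.2925.

0.293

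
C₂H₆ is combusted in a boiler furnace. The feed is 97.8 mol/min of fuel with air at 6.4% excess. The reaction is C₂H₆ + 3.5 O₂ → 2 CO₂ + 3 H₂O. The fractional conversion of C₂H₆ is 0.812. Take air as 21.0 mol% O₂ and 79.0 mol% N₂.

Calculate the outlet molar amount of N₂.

Stoichiometric O₂ = 3.5 × 97.8 = 342.3 mol/min; O₂ fed = 342.3 × 1.064 = 364.2 mol/min.
N₂ fed = 364.2 × 79/21 = 1370 mol/min.
Fuel reacted = 0.812 × 97.8 → ξ = 79.41 mol/min.
Outlet (n = n₀ + ν ξ):
  C₂H₆: 97.8 − 1(79.41) = 18.39
  O₂: 364.2 − 3.5(79.41) = 86.26
  N₂: 1370 (inert)
  CO₂: 0 + 2(79.41) = 158.8
  H₂O: 0 + 3(79.41) = 238.2

1370 mol/min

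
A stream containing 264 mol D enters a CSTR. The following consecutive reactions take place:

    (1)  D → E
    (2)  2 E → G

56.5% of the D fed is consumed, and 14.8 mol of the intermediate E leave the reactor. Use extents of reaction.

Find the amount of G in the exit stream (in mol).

Conversion of D: D consumed = 1ξ₁ = 0.565 × 264 → ξ₁ = 149.2 mol.
E balance: n_E = 0 + 1ξ₁ − 2ξ₂ = 14.8 → ξ₂ = (1·149.2 − 14.8)/2 = 67.18 mol.
Outlet amounts (n = n₀ + Σ ν·ξ):
  D: 264 − 1(149.2) = 114.8
  E: 0 + 1(149.2) − 2(67.18) = 14.8
  G: 0 + 1(67.18) = 67.18

67.2 mol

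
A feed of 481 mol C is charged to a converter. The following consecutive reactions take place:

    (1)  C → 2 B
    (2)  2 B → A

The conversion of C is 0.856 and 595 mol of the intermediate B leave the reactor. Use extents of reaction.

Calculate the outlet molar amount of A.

Conversion of C: C consumed = 1ξ₁ = 0.856 × 481 → ξ₁ = 411.7 mol.
B balance: n_B = 0 + 2ξ₁ − 2ξ₂ = 595 → ξ₂ = (2·411.7 − 595)/2 = 114.2 mol.
Outlet amounts (n = n₀ + Σ ν·ξ):
  C: 481 − 1(411.7) = 69.26
  B: 0 + 2(411.7) − 2(114.2) = 595
  A: 0 + 1(114.2) = 114.2

114 mol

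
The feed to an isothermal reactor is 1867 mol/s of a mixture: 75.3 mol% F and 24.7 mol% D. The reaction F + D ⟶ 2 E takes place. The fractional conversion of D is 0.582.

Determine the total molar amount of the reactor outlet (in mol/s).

D reacted = 0.582 × 461.1 = 268.4 mol/s; ν_D = −1, so ξ = 268.4/1 = 268.4 mol/s.
Outlet amounts (n = n₀ + ν ξ):
  F: 1406 − 1(268.4) = 1137
  D: 461.1 − 1(268.4) = 192.8
  E: 0 + 2(268.4) = 536.8
Total out = 1137 + 192.8 + 536.8 = 1867 mol/s.

1870 mol/s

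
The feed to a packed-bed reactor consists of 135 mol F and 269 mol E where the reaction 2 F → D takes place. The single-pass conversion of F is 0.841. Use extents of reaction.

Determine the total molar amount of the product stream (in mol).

347 mol

F reacted = 0.841 × 135 = 113.5 mol; ν_F = −2, so ξ = 113.5/2 = 56.77 mol.
Outlet amounts (n = n₀ + ν ξ):
  F: 135 − 2(56.77) = 21.47
  D: 0 + 1(56.77) = 56.77
  E: 269 (inert)
Total out = 21.47 + 56.77 + 269 = 347.2 mol.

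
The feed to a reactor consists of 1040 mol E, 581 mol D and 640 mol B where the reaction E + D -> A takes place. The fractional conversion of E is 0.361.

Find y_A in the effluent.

E reacted = 0.361 × 1040 = 375.4 mol; ν_E = −1, so ξ = 375.4/1 = 375.4 mol.
Outlet amounts (n = n₀ + ν ξ):
  E: 1040 − 1(375.4) = 664.6
  D: 581 − 1(375.4) = 205.6
  A: 0 + 1(375.4) = 375.4
  B: 640 (inert)
Total out = 1886 mol; y_A = 375.4 / 1886 = 0.1991.

0.199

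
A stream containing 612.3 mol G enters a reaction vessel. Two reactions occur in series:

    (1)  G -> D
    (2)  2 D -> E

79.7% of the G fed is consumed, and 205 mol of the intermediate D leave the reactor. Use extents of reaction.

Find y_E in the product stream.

0.301

Conversion of G: G consumed = 1ξ₁ = 0.797 × 612.3 → ξ₁ = 488 mol.
D balance: n_D = 0 + 1ξ₁ − 2ξ₂ = 205 → ξ₂ = (1·488 − 205)/2 = 141.5 mol.
Outlet amounts (n = n₀ + Σ ν·ξ):
  G: 612.3 − 1(488) = 124.3
  D: 0 + 1(488) − 2(141.5) = 205
  E: 0 + 1(141.5) = 141.5
Total out = 470.8 mol; y_E = 141.5 / 470.8 = 0.3006.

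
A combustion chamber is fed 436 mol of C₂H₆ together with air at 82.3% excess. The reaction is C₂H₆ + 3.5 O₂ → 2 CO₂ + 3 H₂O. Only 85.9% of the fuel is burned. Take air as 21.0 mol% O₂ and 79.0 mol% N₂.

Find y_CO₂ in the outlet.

0.054

Stoichiometric O₂ = 3.5 × 436 = 1526 mol; O₂ fed = 1526 × 1.823 = 2782 mol.
N₂ fed = 2782 × 79/21 = 10470 mol.
Fuel reacted = 0.859 × 436 → ξ = 374.5 mol.
Outlet (n = n₀ + ν ξ):
  C₂H₆: 436 − 1(374.5) = 61.48
  O₂: 2782 − 3.5(374.5) = 1471
  N₂: 10470 (inert)
  CO₂: 0 + 2(374.5) = 749
  H₂O: 0 + 3(374.5) = 1124
Total out = 13870 mol; y_CO₂ = 749 / 13870 = 0.054.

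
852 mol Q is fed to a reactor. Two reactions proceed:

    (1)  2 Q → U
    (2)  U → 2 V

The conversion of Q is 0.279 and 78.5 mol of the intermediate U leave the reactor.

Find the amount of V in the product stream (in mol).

80.7 mol

Conversion of Q: Q consumed = 2ξ₁ = 0.279 × 852 → ξ₁ = 118.9 mol.
U balance: n_U = 0 + 1ξ₁ − 1ξ₂ = 78.5 → ξ₂ = (1·118.9 − 78.5)/1 = 40.35 mol.
Outlet amounts (n = n₀ + Σ ν·ξ):
  Q: 852 − 2(118.9) = 614.3
  U: 0 + 1(118.9) − 1(40.35) = 78.5
  V: 0 + 2(40.35) = 80.71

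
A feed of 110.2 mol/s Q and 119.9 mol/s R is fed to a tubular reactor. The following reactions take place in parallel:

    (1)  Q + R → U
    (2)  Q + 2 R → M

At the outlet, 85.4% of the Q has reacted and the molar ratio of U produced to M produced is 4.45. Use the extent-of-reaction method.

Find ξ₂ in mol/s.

Conversion of Q: Q consumed = 0.854 × 110.2 = 94.11 mol/s = 1ξ₁ + 1ξ₂.
Selectivity: 1ξ₁ / (1ξ₂) = 4.45 → ξ₁ = 4.45 ξ₂.
Substitute: (1·4.45 + 1) ξ₂ = 94.11 → ξ₂ = 17.27 mol/s, ξ₁ = 76.84 mol/s.
Outlet amounts (n = n₀ + Σ ν·ξ):
  Q: 110.2 − 1(76.84) − 1(17.27) = 16.09
  R: 119.9 − 1(76.84) − 2(17.27) = 8.521
  U: 0 + 1(76.84) = 76.84
  M: 0 + 1(17.27) = 17.27

ξ₂ = 17.3 mol/s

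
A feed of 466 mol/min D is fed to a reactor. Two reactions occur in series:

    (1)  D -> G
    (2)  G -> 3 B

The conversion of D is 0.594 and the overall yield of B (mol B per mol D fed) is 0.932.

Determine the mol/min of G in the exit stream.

Conversion of D: D consumed = 1ξ₁ = 0.594 × 466 → ξ₁ = 276.8 mol/min.
Yield of B: 3ξ₂ / 466 = 0.932 → ξ₂ = 144.8 mol/min.
Outlet amounts (n = n₀ + Σ ν·ξ):
  D: 466 − 1(276.8) = 189.2
  G: 0 + 1(276.8) − 1(144.8) = 132
  B: 0 + 3(144.8) = 434.3

132 mol/min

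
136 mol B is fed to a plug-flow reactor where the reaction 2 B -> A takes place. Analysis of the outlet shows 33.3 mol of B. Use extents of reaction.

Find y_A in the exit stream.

0.607

For B: n = n₀ − 2ξ → 33.3 = 136 − 2ξ, giving ξ = 51.35 mol.
Outlet amounts (n = n₀ + ν ξ):
  B: 136 − 2(51.35) = 33.3
  A: 0 + 1(51.35) = 51.35
Total out = 84.65 mol; y_A = 51.35 / 84.65 = 0.6066.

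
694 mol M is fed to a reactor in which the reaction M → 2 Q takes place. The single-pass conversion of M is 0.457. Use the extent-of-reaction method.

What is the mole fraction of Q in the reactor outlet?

M reacted = 0.457 × 694 = 317.2 mol; ν_M = −1, so ξ = 317.2/1 = 317.2 mol.
Outlet amounts (n = n₀ + ν ξ):
  M: 694 − 1(317.2) = 376.8
  Q: 0 + 2(317.2) = 634.3
Total out = 1011 mol; y_Q = 634.3 / 1011 = 0.6273.

0.627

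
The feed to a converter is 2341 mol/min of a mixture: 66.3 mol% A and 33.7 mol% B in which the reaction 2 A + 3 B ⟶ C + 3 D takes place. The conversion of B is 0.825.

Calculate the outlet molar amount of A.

B reacted = 0.825 × 788.9 = 650.9 mol/min; ν_B = −3, so ξ = 650.9/3 = 217 mol/min.
Outlet amounts (n = n₀ + ν ξ):
  A: 1552 − 2(217) = 1118
  B: 788.9 − 3(217) = 138.1
  C: 0 + 1(217) = 217
  D: 0 + 3(217) = 650.9

1120 mol/min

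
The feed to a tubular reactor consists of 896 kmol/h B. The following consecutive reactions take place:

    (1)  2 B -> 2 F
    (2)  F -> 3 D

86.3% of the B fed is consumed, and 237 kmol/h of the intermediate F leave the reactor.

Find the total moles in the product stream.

Conversion of B: B consumed = 2ξ₁ = 0.863 × 896 → ξ₁ = 386.6 kmol/h.
F balance: n_F = 0 + 2ξ₁ − 1ξ₂ = 237 → ξ₂ = (2·386.6 − 237)/1 = 536.2 kmol/h.
Outlet amounts (n = n₀ + Σ ν·ξ):
  B: 896 − 2(386.6) = 122.8
  F: 0 + 2(386.6) − 1(536.2) = 237
  D: 0 + 3(536.2) = 1609
Total out = 122.8 + 237 + 1609 = 1968 kmol/h.

1970 kmol/h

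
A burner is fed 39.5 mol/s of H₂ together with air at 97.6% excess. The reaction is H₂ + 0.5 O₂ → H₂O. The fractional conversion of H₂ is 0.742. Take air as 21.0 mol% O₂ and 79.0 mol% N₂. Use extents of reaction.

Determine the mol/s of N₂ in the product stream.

147 mol/s

Stoichiometric O₂ = 0.5 × 39.5 = 19.75 mol/s; O₂ fed = 19.75 × 1.976 = 39.03 mol/s.
N₂ fed = 39.03 × 79/21 = 146.8 mol/s.
Fuel reacted = 0.742 × 39.5 → ξ = 29.31 mol/s.
Outlet (n = n₀ + ν ξ):
  H₂: 39.5 − 1(29.31) = 10.19
  O₂: 39.03 − 0.5(29.31) = 24.37
  N₂: 146.8 (inert)
  H₂O: 0 + 1(29.31) = 29.31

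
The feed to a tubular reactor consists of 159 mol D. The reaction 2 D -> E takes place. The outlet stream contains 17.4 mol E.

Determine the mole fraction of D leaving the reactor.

0.877

For E: n = n₀ + 1ξ → 17.4 = 0 + 1ξ, giving ξ = 17.4 mol.
Outlet amounts (n = n₀ + ν ξ):
  D: 159 − 2(17.4) = 124.2
  E: 0 + 1(17.4) = 17.4
Total out = 141.6 mol; y_D = 124.2 / 141.6 = 0.8771.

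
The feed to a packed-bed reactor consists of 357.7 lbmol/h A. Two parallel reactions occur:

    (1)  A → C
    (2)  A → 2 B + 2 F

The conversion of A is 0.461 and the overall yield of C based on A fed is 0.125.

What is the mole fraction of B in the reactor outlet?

Yield of C: 1ξ₁ / 357.7 = 0.125 → ξ₁ = 44.71 lbmol/h.
Conversion of A: 1ξ₁ + 1ξ₂ = 0.461 × 357.7 = 164.9 → ξ₂ = 120.2 lbmol/h.
Outlet amounts (n = n₀ + Σ ν·ξ):
  A: 357.7 − 1(44.71) − 1(120.2) = 192.8
  C: 0 + 1(44.71) = 44.71
  B: 0 + 2(120.2) = 240.4
  F: 0 + 2(120.2) = 240.4
Total out = 718.3 lbmol/h; y_B = 240.4 / 718.3 = 0.3347.

0.335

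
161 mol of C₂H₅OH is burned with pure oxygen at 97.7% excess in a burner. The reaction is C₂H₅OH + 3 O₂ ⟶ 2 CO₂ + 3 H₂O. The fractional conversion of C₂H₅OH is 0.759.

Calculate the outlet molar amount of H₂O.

Stoichiometric O₂ = 3 × 161 = 483 mol; O₂ fed = 483 × 1.977 = 954.9 mol.
Fuel reacted = 0.759 × 161 → ξ = 122.2 mol.
Outlet (n = n₀ + ν ξ):
  C₂H₅OH: 161 − 1(122.2) = 38.8
  O₂: 954.9 − 3(122.2) = 588.3
  CO₂: 0 + 2(122.2) = 244.4
  H₂O: 0 + 3(122.2) = 366.6

367 mol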